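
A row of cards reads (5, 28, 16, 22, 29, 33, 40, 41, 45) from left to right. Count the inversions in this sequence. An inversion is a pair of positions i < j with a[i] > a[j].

For each element, count later entries that are smaller:
5: 0
28: 2
16: 0
22: 0
29: 0
33: 0
40: 0
41: 0
45: 0
Sum: 0 + 2 + 0 + 0 + 0 + 0 + 0 + 0 + 0 = 2

2 inversions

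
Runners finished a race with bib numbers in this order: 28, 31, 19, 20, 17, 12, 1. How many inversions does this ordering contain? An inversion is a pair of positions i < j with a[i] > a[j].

There are 19 inversions.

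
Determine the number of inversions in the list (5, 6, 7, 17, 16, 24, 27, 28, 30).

Element-by-element contributions:
5: 0
6: 0
7: 0
17: 1
16: 0
24: 0
27: 0
28: 0
30: 0
Sum: 0 + 0 + 0 + 1 + 0 + 0 + 0 + 0 + 0 = 1

Out-of-order pairs: 1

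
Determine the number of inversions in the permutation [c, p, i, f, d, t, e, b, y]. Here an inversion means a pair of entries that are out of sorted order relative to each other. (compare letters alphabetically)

17

Sweep left to right; for each value list the smaller values that follow it:
c: 1
p: 5
i: 4
f: 3
d: 1
t: 2
e: 1
b: 0
y: 0
Sum: 1 + 5 + 4 + 3 + 1 + 2 + 1 + 0 + 0 = 17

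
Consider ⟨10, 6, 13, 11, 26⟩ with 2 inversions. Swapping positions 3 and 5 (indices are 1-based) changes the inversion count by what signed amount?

Positions 3 and 5 hold 13 and 26; after swapping, the array is [10, 6, 26, 11, 13].
For each element, count later entries that are smaller:
10: 1
6: 0
26: 2
11: 0
13: 0
Sum: 1 + 0 + 2 + 0 + 0 = 3
Change: 3 − 2 = +1

+1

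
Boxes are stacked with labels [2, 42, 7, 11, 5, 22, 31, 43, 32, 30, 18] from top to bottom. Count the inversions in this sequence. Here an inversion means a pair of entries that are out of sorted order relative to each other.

For each element, count later entries that are smaller:
2: 0
42: 8
7: 1
11: 1
5: 0
22: 1
31: 2
43: 3
32: 2
30: 1
18: 0
Sum: 0 + 8 + 1 + 1 + 0 + 1 + 2 + 3 + 2 + 1 + 0 = 19

19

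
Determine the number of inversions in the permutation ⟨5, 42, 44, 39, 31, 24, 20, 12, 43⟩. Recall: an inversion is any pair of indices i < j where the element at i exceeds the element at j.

There are 21 inversions.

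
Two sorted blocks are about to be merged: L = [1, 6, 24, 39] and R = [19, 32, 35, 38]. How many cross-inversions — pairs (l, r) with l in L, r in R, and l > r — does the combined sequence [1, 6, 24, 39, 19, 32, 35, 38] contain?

For each element r of the right run, count left-run elements greater than r:
r = 19: 24, 39 → 2
r = 32: 39 → 1
r = 35: 39 → 1
r = 38: 39 → 1
Cross-inversions: 2 + 1 + 1 + 1 = 5

There are 5 cross-inversions.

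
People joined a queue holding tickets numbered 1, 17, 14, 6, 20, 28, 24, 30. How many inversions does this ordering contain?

4

Sweep left to right; for each value list the smaller values that follow it:
1: 0
17: 2
14: 1
6: 0
20: 0
28: 1
24: 0
30: 0
Sum: 0 + 2 + 1 + 0 + 0 + 1 + 0 + 0 = 4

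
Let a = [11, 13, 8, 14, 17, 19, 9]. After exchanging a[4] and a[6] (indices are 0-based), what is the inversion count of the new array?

Positions 4 and 6 hold 17 and 9; after swapping, the array is [11, 13, 8, 14, 9, 19, 17].
Sweep left to right; for each value list the smaller values that follow it:
11 → 8, 9 → 2
13 → 8, 9 → 2
8 → none → 0
14 → 9 → 1
9 → none → 0
19 → 17 → 1
17 → none → 0
Sum: 2 + 2 + 0 + 1 + 0 + 1 + 0 = 6

There are 6 inversions.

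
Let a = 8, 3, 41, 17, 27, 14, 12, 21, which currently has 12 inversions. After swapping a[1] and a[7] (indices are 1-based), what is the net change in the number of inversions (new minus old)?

Positions 1 and 7 hold 8 and 12; after swapping, the array is [12, 3, 41, 17, 27, 14, 8, 21].
Element-by-element contributions:
12: 2
3: 0
41: 5
17: 2
27: 3
14: 1
8: 0
21: 0
Sum: 2 + 0 + 5 + 2 + 3 + 1 + 0 + 0 = 13
Change: 13 − 12 = +1

+1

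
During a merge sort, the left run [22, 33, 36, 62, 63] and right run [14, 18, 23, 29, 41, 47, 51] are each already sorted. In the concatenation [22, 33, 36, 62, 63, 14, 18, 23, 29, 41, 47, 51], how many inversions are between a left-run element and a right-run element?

There are 24 cross-inversions.

Count, for every r in R, how many entries of L exceed r:
r = 14: 22, 33, 36, 62, 63 → 5
r = 18: 22, 33, 36, 62, 63 → 5
r = 23: 33, 36, 62, 63 → 4
r = 29: 33, 36, 62, 63 → 4
r = 41: 62, 63 → 2
r = 47: 62, 63 → 2
r = 51: 62, 63 → 2
Cross-inversions: 5 + 5 + 4 + 4 + 2 + 2 + 2 = 24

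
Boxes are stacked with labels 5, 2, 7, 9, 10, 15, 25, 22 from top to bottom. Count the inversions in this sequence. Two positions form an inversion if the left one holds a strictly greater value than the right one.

For each element, count later entries that are smaller:
5: 1
2: 0
7: 0
9: 0
10: 0
15: 0
25: 1
22: 0
Sum: 1 + 0 + 0 + 0 + 0 + 0 + 1 + 0 = 2

2 out-of-order pairs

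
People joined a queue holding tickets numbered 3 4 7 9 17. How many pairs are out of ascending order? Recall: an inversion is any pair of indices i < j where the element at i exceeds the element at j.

Sweep left to right; for each value list the smaller values that follow it:
3 → none → 0
4 → none → 0
7 → none → 0
9 → none → 0
17 → none → 0
Sum: 0 + 0 + 0 + 0 + 0 = 0

0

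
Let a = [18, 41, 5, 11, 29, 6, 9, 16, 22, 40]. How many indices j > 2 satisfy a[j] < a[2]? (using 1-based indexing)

8 such elements

The element at index 2 is 41.
Elements after it: 5, 11, 29, 6, 9, 16, 22, 40
Those smaller than 41: 5, 11, 29, 6, 9, 16, 22, 40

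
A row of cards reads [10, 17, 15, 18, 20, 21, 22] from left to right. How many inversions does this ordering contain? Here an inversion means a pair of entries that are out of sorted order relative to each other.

1 inversion

Count, for each position, how many later elements it exceeds:
10: 0
17: 1
15: 0
18: 0
20: 0
21: 0
22: 0
Sum: 0 + 1 + 0 + 0 + 0 + 0 + 0 = 1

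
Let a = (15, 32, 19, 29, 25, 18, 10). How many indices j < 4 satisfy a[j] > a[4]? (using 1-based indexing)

1 such element

The element at index 4 is 29.
Elements before it: 15, 32, 19
Those larger than 29: 32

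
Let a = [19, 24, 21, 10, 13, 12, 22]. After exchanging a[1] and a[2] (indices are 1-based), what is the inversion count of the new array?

13 inversions

Positions 1 and 2 hold 19 and 24; after swapping, the array is [24, 19, 21, 10, 13, 12, 22].
Count, for each position, how many later elements it exceeds:
24 → 19, 21, 10, 13, 12, 22 → 6
19 → 10, 13, 12 → 3
21 → 10, 13, 12 → 3
10 → none → 0
13 → 12 → 1
12 → none → 0
22 → none → 0
Sum: 6 + 3 + 3 + 0 + 1 + 0 + 0 = 13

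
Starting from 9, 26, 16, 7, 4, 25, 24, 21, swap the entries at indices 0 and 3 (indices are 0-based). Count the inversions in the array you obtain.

Positions 0 and 3 hold 9 and 7; after swapping, the array is [7, 26, 16, 9, 4, 25, 24, 21].
For each element, count later entries that are smaller:
7: 1
26: 6
16: 2
9: 1
4: 0
25: 2
24: 1
21: 0
Sum: 1 + 6 + 2 + 1 + 0 + 2 + 1 + 0 = 13

13 inversions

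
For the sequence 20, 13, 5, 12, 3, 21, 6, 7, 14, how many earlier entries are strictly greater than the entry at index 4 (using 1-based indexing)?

2

The element at index 4 is 12.
Elements before it: 20, 13, 5
Those larger than 12: 20, 13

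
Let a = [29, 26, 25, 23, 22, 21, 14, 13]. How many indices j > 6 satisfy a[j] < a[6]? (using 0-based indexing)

1 such element

The element at index 6 is 14.
Elements after it: 13
Those smaller than 14: 13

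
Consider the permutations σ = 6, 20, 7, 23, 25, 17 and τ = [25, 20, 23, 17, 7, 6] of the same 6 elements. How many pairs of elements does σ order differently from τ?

10

Assign each item its position (1..6) in the first ordering, then rewrite the second ordering as that position sequence:
positions: 6→1, 20→2, 7→3, 23→4, 25→5, 17→6
second ordering as positions: [5, 2, 4, 6, 3, 1]
Discordant pairs = inversions in this position sequence.
5: 2, 4, 3, 1 → 4
2: 1 → 1
4: 3, 1 → 2
6: 3, 1 → 2
3: 1 → 1
1: 0
Total: 4 + 1 + 2 + 2 + 1 + 0 = 10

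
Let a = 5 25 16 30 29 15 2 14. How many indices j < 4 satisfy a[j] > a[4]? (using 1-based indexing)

0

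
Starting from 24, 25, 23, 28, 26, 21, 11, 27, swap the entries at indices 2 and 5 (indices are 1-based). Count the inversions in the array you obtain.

Positions 2 and 5 hold 25 and 26; after swapping, the array is [24, 26, 23, 28, 25, 21, 11, 27].
Count, for each position, how many later elements it exceeds:
24: 3
26: 4
23: 2
28: 4
25: 2
21: 1
11: 0
27: 0
Sum: 3 + 4 + 2 + 4 + 2 + 1 + 0 + 0 = 16

16 inversions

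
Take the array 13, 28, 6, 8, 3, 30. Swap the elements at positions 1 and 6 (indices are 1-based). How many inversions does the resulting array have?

There are 11 inversions.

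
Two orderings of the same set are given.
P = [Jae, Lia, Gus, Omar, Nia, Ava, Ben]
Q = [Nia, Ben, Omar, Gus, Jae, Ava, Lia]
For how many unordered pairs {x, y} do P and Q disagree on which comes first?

15 disagreeing pairs

Assign each item its position (1..7) in the first ordering, then rewrite the second ordering as that position sequence:
positions: Jae→1, Lia→2, Gus→3, Omar→4, Nia→5, Ava→6, Ben→7
second ordering as positions: [5, 7, 4, 3, 1, 6, 2]
Discordant pairs = inversions in this position sequence.
5: 4, 3, 1, 2 → 4
7: 4, 3, 1, 6, 2 → 5
4: 3, 1, 2 → 3
3: 1, 2 → 2
1: 0
6: 2 → 1
2: 0
Total: 4 + 5 + 3 + 2 + 0 + 1 + 0 = 15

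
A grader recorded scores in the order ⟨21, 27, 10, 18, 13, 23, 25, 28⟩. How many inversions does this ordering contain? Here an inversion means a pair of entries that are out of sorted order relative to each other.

Element-by-element contributions:
21 → 10, 18, 13 → 3
27 → 10, 18, 13, 23, 25 → 5
10 → none → 0
18 → 13 → 1
13 → none → 0
23 → none → 0
25 → none → 0
28 → none → 0
Sum: 3 + 5 + 0 + 1 + 0 + 0 + 0 + 0 = 9

There are 9 inversions.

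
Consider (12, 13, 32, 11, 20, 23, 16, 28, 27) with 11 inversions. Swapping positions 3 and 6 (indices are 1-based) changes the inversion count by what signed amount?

-1

Positions 3 and 6 hold 32 and 23; after swapping, the array is [12, 13, 23, 11, 20, 32, 16, 28, 27].
For each element, count later entries that are smaller:
12 → 11 → 1
13 → 11 → 1
23 → 11, 20, 16 → 3
11 → none → 0
20 → 16 → 1
32 → 16, 28, 27 → 3
16 → none → 0
28 → 27 → 1
27 → none → 0
Sum: 1 + 1 + 3 + 0 + 1 + 3 + 0 + 1 + 0 = 10
Change: 10 − 11 = -1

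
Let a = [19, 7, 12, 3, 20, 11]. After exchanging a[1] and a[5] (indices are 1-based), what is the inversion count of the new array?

Positions 1 and 5 hold 19 and 20; after swapping, the array is [20, 7, 12, 3, 19, 11].
Count, for each position, how many later elements it exceeds:
20 → 7, 12, 3, 19, 11 → 5
7 → 3 → 1
12 → 3, 11 → 2
3 → none → 0
19 → 11 → 1
11 → none → 0
Sum: 5 + 1 + 2 + 0 + 1 + 0 = 9

Inversions: 9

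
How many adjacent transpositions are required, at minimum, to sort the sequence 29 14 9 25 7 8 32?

Each adjacent swap fixes exactly one inversion, so the minimum swap count equals the number of inversions.
Count inversions — for each element, later elements that are smaller:
29: 14, 9, 25, 7, 8 → 5
14: 9, 7, 8 → 3
9: 7, 8 → 2
25: 7, 8 → 2
7: none → 0
8: none → 0
32: none → 0
Total inversions: 5 + 3 + 2 + 2 + 0 + 0 + 0 = 12

12 adjacent swaps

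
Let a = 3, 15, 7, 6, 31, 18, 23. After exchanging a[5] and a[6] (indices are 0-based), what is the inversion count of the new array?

Positions 5 and 6 hold 18 and 23; after swapping, the array is [3, 15, 7, 6, 31, 23, 18].
Element-by-element contributions:
3 → none → 0
15 → 7, 6 → 2
7 → 6 → 1
6 → none → 0
31 → 23, 18 → 2
23 → 18 → 1
18 → none → 0
Sum: 0 + 2 + 1 + 0 + 2 + 1 + 0 = 6

There are 6 inversions.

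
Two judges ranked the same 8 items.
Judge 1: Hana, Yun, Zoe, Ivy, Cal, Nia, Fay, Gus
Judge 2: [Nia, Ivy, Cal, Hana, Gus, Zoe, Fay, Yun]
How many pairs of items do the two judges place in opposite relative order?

16 discordant pairs

Assign each item its position (1..8) in the first ordering, then rewrite the second ordering as that position sequence:
positions: Hana→1, Yun→2, Zoe→3, Ivy→4, Cal→5, Nia→6, Fay→7, Gus→8
second ordering as positions: [6, 4, 5, 1, 8, 3, 7, 2]
Discordant pairs = inversions in this position sequence.
6: 4, 5, 1, 3, 2 → 5
4: 1, 3, 2 → 3
5: 1, 3, 2 → 3
1: 0
8: 3, 7, 2 → 3
3: 2 → 1
7: 2 → 1
2: 0
Total: 5 + 3 + 3 + 0 + 3 + 1 + 1 + 0 = 16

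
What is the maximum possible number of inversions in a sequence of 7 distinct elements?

21 inversions

A reversed (strictly descending) arrangement makes every pair an inversion, giving C(7, 2) inversions.
C(7, 2) = 7·6/2 = 21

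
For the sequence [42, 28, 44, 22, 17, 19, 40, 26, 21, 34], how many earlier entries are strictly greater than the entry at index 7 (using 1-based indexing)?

The element at index 7 is 40.
Elements before it: 42, 28, 44, 22, 17, 19
Those larger than 40: 42, 44

2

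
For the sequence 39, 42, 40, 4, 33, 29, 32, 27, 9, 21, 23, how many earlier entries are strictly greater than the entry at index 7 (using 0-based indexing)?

The element at index 7 is 27.
Elements before it: 39, 42, 40, 4, 33, 29, 32
Those larger than 27: 39, 42, 40, 33, 29, 32

6 such elements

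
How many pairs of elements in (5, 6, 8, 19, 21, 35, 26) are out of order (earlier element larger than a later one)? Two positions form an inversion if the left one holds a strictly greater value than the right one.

1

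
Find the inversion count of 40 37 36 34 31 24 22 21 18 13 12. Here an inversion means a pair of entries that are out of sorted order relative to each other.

Out-of-order pairs: 55

For each element, count later entries that are smaller:
40 → 37, 36, 34, 31, 24, 22, 21, 18, 13, 12 → 10
37 → 36, 34, 31, 24, 22, 21, 18, 13, 12 → 9
36 → 34, 31, 24, 22, 21, 18, 13, 12 → 8
34 → 31, 24, 22, 21, 18, 13, 12 → 7
31 → 24, 22, 21, 18, 13, 12 → 6
24 → 22, 21, 18, 13, 12 → 5
22 → 21, 18, 13, 12 → 4
21 → 18, 13, 12 → 3
18 → 13, 12 → 2
13 → 12 → 1
12 → none → 0
Sum: 10 + 9 + 8 + 7 + 6 + 5 + 4 + 3 + 2 + 1 + 0 = 55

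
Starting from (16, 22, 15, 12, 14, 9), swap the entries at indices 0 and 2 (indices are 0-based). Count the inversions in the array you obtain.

12 inversions

Positions 0 and 2 hold 16 and 15; after swapping, the array is [15, 22, 16, 12, 14, 9].
Element-by-element contributions:
15 → 12, 14, 9 → 3
22 → 16, 12, 14, 9 → 4
16 → 12, 14, 9 → 3
12 → 9 → 1
14 → 9 → 1
9 → none → 0
Sum: 3 + 4 + 3 + 1 + 1 + 0 = 12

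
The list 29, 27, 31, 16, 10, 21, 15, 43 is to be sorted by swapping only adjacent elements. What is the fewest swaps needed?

Minimum adjacent swaps = number of inversions (each swap of adjacent out-of-order elements removes one inversion and no swap can remove more).
Count inversions — for each element, later elements that are smaller:
29: 27, 16, 10, 21, 15 → 5
27: 16, 10, 21, 15 → 4
31: 16, 10, 21, 15 → 4
16: 10, 15 → 2
10: none → 0
21: 15 → 1
15: none → 0
43: none → 0
Total inversions: 5 + 4 + 4 + 2 + 0 + 1 + 0 + 0 = 16

There are 16 adjacent swaps.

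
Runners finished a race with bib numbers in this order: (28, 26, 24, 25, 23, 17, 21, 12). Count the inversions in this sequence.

26 out-of-order pairs

Count, for each position, how many later elements it exceeds:
28 → 26, 24, 25, 23, 17, 21, 12 → 7
26 → 24, 25, 23, 17, 21, 12 → 6
24 → 23, 17, 21, 12 → 4
25 → 23, 17, 21, 12 → 4
23 → 17, 21, 12 → 3
17 → 12 → 1
21 → 12 → 1
12 → none → 0
Sum: 7 + 6 + 4 + 4 + 3 + 1 + 1 + 0 = 26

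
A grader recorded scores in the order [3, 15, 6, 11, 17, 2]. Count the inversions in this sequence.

Listing every pair i<j with a[i]>a[j] (using 1-based positions):
(1,6): 3 > 2
(2,3): 15 > 6
(2,4): 15 > 11
(2,6): 15 > 2
(3,6): 6 > 2
(4,6): 11 > 2
(5,6): 17 > 2
That's 7 pairs.

7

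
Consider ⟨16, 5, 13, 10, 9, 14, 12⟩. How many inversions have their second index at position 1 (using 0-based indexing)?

1

The element at index 1 is 5.
Elements before it: 16
Those larger than 5: 16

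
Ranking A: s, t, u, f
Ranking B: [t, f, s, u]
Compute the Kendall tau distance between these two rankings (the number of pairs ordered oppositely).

3

Assign each item its position (1..4) in the first ordering, then rewrite the second ordering as that position sequence:
positions: s→1, t→2, u→3, f→4
second ordering as positions: [2, 4, 1, 3]
Discordant pairs = inversions in this position sequence.
2: 1 → 1
4: 1, 3 → 2
1: 0
3: 0
Total: 1 + 2 + 0 + 0 = 3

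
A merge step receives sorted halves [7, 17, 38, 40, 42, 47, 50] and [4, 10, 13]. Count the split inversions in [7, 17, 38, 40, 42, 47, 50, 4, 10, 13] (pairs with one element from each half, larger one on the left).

For each element r of the right run, count left-run elements greater than r:
r = 4: 7, 17, 38, 40, 42, 47, 50 → 7
r = 10: 17, 38, 40, 42, 47, 50 → 6
r = 13: 17, 38, 40, 42, 47, 50 → 6
Cross-inversions: 7 + 6 + 6 = 19

19 split inversions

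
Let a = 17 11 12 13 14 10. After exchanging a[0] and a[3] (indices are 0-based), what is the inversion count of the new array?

Inversions: 8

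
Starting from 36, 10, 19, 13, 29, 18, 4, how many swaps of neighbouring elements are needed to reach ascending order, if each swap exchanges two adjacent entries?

14

The minimum number of adjacent swaps to sort an array equals its inversion count, since every such swap removes exactly one inversion.
Count inversions — for each element, later elements that are smaller:
36: 10, 19, 13, 29, 18, 4 → 6
10: 4 → 1
19: 13, 18, 4 → 3
13: 4 → 1
29: 18, 4 → 2
18: 4 → 1
4: none → 0
Total inversions: 6 + 1 + 3 + 1 + 2 + 1 + 0 = 14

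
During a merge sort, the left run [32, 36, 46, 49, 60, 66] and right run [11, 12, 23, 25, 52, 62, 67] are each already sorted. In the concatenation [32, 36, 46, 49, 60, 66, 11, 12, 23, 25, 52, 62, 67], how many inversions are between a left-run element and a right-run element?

Take each right-half value and tally the left-half values above it:
r = 11: 32, 36, 46, 49, 60, 66 → 6
r = 12: 32, 36, 46, 49, 60, 66 → 6
r = 23: 32, 36, 46, 49, 60, 66 → 6
r = 25: 32, 36, 46, 49, 60, 66 → 6
r = 52: 60, 66 → 2
r = 62: 66 → 1
r = 67: none → 0
Cross-inversions: 6 + 6 + 6 + 6 + 2 + 1 + 0 = 27

27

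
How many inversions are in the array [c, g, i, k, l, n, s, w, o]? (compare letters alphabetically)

Count, for each position, how many later elements it exceeds:
c: 0
g: 0
i: 0
k: 0
l: 0
n: 0
s: 1
w: 1
o: 0
Sum: 0 + 0 + 0 + 0 + 0 + 0 + 1 + 1 + 0 = 2

2 inversions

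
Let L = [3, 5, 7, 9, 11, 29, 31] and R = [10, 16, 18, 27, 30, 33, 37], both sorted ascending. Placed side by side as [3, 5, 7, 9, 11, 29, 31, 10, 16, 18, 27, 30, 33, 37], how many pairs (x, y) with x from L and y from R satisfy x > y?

10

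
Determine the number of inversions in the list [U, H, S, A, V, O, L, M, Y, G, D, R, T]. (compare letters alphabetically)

There are 40 inversions.

For each element, count later entries that are smaller:
U: 10
H: 3
S: 7
A: 0
V: 7
O: 4
L: 2
M: 2
Y: 4
G: 1
D: 0
R: 0
T: 0
Sum: 10 + 3 + 7 + 0 + 7 + 4 + 2 + 2 + 4 + 1 + 0 + 0 + 0 = 40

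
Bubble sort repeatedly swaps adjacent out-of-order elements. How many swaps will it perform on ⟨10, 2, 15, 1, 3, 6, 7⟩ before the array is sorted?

Each adjacent swap fixes exactly one inversion, so the minimum swap count equals the number of inversions.
Count inversions — for each element, later elements that are smaller:
10: 2, 1, 3, 6, 7 → 5
2: 1 → 1
15: 1, 3, 6, 7 → 4
1: none → 0
3: none → 0
6: none → 0
7: none → 0
Total inversions: 5 + 1 + 4 + 0 + 0 + 0 + 0 = 10

10 swaps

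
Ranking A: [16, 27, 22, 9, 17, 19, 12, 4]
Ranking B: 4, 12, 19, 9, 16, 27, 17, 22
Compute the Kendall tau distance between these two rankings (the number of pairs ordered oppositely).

22 discordant pairs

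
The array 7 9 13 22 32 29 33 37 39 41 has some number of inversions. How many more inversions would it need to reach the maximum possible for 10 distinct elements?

44

Maximum inversions for 10 distinct elements is C(10, 2) = 10·9/2 = 45.
Current inversions — for each element, count later smaller elements:
7: 0
9: 0
13: 0
22: 0
32: 1
29: 0
33: 0
37: 0
39: 0
41: 0
Current total: 0 + 0 + 0 + 0 + 1 + 0 + 0 + 0 + 0 + 0 = 1
Shortfall: 45 − 1 = 44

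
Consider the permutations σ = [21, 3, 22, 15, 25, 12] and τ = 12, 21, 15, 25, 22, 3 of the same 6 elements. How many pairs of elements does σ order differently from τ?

10 discordant pairs

Assign each item its position (1..6) in the first ordering, then rewrite the second ordering as that position sequence:
positions: 21→1, 3→2, 22→3, 15→4, 25→5, 12→6
second ordering as positions: [6, 1, 4, 5, 3, 2]
Discordant pairs = inversions in this position sequence.
6: 1, 4, 5, 3, 2 → 5
1: 0
4: 3, 2 → 2
5: 3, 2 → 2
3: 2 → 1
2: 0
Total: 5 + 0 + 2 + 2 + 1 + 0 = 10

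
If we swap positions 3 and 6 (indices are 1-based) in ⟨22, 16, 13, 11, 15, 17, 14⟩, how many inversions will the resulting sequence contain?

Positions 3 and 6 hold 13 and 17; after swapping, the array is [22, 16, 17, 11, 15, 13, 14].
Element-by-element contributions:
22: 6
16: 4
17: 4
11: 0
15: 2
13: 0
14: 0
Sum: 6 + 4 + 4 + 0 + 2 + 0 + 0 = 16

16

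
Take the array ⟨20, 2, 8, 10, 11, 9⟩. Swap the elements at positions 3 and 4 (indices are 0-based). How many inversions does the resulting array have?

Positions 3 and 4 hold 10 and 11; after swapping, the array is [20, 2, 8, 11, 10, 9].
Count, for each position, how many later elements it exceeds:
20 → 2, 8, 11, 10, 9 → 5
2 → none → 0
8 → none → 0
11 → 10, 9 → 2
10 → 9 → 1
9 → none → 0
Sum: 5 + 0 + 0 + 2 + 1 + 0 = 8

8 inversions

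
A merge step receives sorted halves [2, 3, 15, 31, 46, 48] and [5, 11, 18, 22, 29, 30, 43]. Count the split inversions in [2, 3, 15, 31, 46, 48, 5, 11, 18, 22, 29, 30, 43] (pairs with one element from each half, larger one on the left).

22

Take each right-half value and tally the left-half values above it:
r = 5: 15, 31, 46, 48 → 4
r = 11: 15, 31, 46, 48 → 4
r = 18: 31, 46, 48 → 3
r = 22: 31, 46, 48 → 3
r = 29: 31, 46, 48 → 3
r = 30: 31, 46, 48 → 3
r = 43: 46, 48 → 2
Cross-inversions: 4 + 4 + 3 + 3 + 3 + 3 + 2 = 22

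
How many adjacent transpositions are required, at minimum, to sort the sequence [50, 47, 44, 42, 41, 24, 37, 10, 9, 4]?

44

Minimum adjacent swaps = number of inversions (each swap of adjacent out-of-order elements removes one inversion and no swap can remove more).
Count inversions — for each element, later elements that are smaller:
50: 47, 44, 42, 41, 24, 37, 10, 9, 4 → 9
47: 44, 42, 41, 24, 37, 10, 9, 4 → 8
44: 42, 41, 24, 37, 10, 9, 4 → 7
42: 41, 24, 37, 10, 9, 4 → 6
41: 24, 37, 10, 9, 4 → 5
24: 10, 9, 4 → 3
37: 10, 9, 4 → 3
10: 9, 4 → 2
9: 4 → 1
4: none → 0
Total inversions: 9 + 8 + 7 + 6 + 5 + 3 + 3 + 2 + 1 + 0 = 44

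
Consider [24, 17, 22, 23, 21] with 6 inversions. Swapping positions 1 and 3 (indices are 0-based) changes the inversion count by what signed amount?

Positions 1 and 3 hold 17 and 23; after swapping, the array is [24, 23, 22, 17, 21].
For each element, count later entries that are smaller:
24 → 23, 22, 17, 21 → 4
23 → 22, 17, 21 → 3
22 → 17, 21 → 2
17 → none → 0
21 → none → 0
Sum: 4 + 3 + 2 + 0 + 0 = 9
Change: 9 − 6 = +3

+3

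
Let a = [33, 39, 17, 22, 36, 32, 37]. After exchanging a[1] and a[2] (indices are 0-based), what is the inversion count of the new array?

Positions 1 and 2 hold 39 and 17; after swapping, the array is [33, 17, 39, 22, 36, 32, 37].
Sweep left to right; for each value list the smaller values that follow it:
33 → 17, 22, 32 → 3
17 → none → 0
39 → 22, 36, 32, 37 → 4
22 → none → 0
36 → 32 → 1
32 → none → 0
37 → none → 0
Sum: 3 + 0 + 4 + 0 + 1 + 0 + 0 = 8

8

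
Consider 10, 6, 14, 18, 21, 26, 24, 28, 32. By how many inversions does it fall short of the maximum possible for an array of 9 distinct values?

Maximum inversions for 9 distinct elements is C(9, 2) = 9·8/2 = 36.
Current inversions — for each element, count later smaller elements:
10: 1
6: 0
14: 0
18: 0
21: 0
26: 1
24: 0
28: 0
32: 0
Current total: 1 + 0 + 0 + 0 + 0 + 1 + 0 + 0 + 0 = 2
Shortfall: 36 − 2 = 34

34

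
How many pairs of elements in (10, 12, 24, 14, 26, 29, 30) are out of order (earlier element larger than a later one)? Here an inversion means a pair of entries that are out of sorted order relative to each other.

Inversion pairs (indices are 1-based):
(3,4): 24 > 14
That's 1 pair.

1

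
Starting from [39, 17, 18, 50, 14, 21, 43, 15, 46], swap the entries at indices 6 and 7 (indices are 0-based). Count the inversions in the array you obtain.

15

Positions 6 and 7 hold 43 and 15; after swapping, the array is [39, 17, 18, 50, 14, 21, 15, 43, 46].
Count, for each position, how many later elements it exceeds:
39 → 17, 18, 14, 21, 15 → 5
17 → 14, 15 → 2
18 → 14, 15 → 2
50 → 14, 21, 15, 43, 46 → 5
14 → none → 0
21 → 15 → 1
15 → none → 0
43 → none → 0
46 → none → 0
Sum: 5 + 2 + 2 + 5 + 0 + 1 + 0 + 0 + 0 = 15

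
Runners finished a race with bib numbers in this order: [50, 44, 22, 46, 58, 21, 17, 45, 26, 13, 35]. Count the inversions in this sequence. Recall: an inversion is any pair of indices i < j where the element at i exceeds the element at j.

Inversions: 37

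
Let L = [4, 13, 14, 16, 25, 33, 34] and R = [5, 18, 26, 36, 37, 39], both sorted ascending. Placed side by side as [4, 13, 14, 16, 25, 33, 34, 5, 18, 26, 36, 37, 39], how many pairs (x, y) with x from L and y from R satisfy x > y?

Take each right-half value and tally the left-half values above it:
r = 5: 13, 14, 16, 25, 33, 34 → 6
r = 18: 25, 33, 34 → 3
r = 26: 33, 34 → 2
r = 36: none → 0
r = 37: none → 0
r = 39: none → 0
Cross-inversions: 6 + 3 + 2 + 0 + 0 + 0 = 11

11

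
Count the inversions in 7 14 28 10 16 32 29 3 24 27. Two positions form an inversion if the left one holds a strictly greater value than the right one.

Count, for each position, how many later elements it exceeds:
7 → 3 → 1
14 → 10, 3 → 2
28 → 10, 16, 3, 24, 27 → 5
10 → 3 → 1
16 → 3 → 1
32 → 29, 3, 24, 27 → 4
29 → 3, 24, 27 → 3
3 → none → 0
24 → none → 0
27 → none → 0
Sum: 1 + 2 + 5 + 1 + 1 + 4 + 3 + 0 + 0 + 0 = 17

17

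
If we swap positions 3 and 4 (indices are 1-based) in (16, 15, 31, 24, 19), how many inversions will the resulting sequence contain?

Positions 3 and 4 hold 31 and 24; after swapping, the array is [16, 15, 24, 31, 19].
For each element, count later entries that are smaller:
16: 1
15: 0
24: 1
31: 1
19: 0
Sum: 1 + 0 + 1 + 1 + 0 = 3

3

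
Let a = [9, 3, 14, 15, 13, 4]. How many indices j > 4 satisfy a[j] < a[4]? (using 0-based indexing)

The element at index 4 is 13.
Elements after it: 4
Those smaller than 13: 4

1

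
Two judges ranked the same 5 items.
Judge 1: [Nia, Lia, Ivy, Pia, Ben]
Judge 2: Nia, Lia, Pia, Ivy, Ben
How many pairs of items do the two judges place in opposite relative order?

Assign each item its position (1..5) in the first ordering, then rewrite the second ordering as that position sequence:
positions: Nia→1, Lia→2, Ivy→3, Pia→4, Ben→5
second ordering as positions: [1, 2, 4, 3, 5]
Discordant pairs = inversions in this position sequence.
1: 0
2: 0
4: 3 → 1
3: 0
5: 0
Total: 0 + 0 + 1 + 0 + 0 = 1

1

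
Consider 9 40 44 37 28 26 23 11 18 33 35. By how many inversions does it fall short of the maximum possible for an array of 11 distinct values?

23 inversions short

Maximum inversions for 11 distinct elements is C(11, 2) = 11·10/2 = 55.
Current inversions — for each element, count later smaller elements:
9: 0
40: 8
44: 8
37: 7
28: 4
26: 3
23: 2
11: 0
18: 0
33: 0
35: 0
Current total: 0 + 8 + 8 + 7 + 4 + 3 + 2 + 0 + 0 + 0 + 0 = 32
Shortfall: 55 − 32 = 23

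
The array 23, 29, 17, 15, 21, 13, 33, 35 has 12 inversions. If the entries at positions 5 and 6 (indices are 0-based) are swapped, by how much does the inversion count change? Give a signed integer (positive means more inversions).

Positions 5 and 6 hold 13 and 33; after swapping, the array is [23, 29, 17, 15, 21, 33, 13, 35].
Element-by-element contributions:
23: 4
29: 4
17: 2
15: 1
21: 1
33: 1
13: 0
35: 0
Sum: 4 + 4 + 2 + 1 + 1 + 1 + 0 + 0 = 13
Change: 13 − 12 = +1

+1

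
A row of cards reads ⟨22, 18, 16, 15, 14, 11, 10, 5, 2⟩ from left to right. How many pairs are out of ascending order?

Element-by-element contributions:
22: 8
18: 7
16: 6
15: 5
14: 4
11: 3
10: 2
5: 1
2: 0
Sum: 8 + 7 + 6 + 5 + 4 + 3 + 2 + 1 + 0 = 36

36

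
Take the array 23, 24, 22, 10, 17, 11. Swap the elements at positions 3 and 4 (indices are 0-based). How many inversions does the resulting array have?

Positions 3 and 4 hold 10 and 17; after swapping, the array is [23, 24, 22, 17, 10, 11].
Sweep left to right; for each value list the smaller values that follow it:
23: 4
24: 4
22: 3
17: 2
10: 0
11: 0
Sum: 4 + 4 + 3 + 2 + 0 + 0 = 13

13 inversions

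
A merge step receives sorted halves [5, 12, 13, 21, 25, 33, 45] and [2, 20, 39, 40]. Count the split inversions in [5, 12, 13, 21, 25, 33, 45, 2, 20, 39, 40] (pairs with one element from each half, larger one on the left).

13 cross-inversions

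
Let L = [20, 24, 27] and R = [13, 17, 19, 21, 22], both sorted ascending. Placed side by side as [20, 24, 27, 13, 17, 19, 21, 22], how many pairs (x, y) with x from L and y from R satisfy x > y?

Take each right-half value and tally the left-half values above it:
r = 13: 20, 24, 27 → 3
r = 17: 20, 24, 27 → 3
r = 19: 20, 24, 27 → 3
r = 21: 24, 27 → 2
r = 22: 24, 27 → 2
Cross-inversions: 3 + 3 + 3 + 2 + 2 = 13

13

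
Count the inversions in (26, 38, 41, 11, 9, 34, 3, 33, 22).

23 inversions

Element-by-element contributions:
26 → 11, 9, 3, 22 → 4
38 → 11, 9, 34, 3, 33, 22 → 6
41 → 11, 9, 34, 3, 33, 22 → 6
11 → 9, 3 → 2
9 → 3 → 1
34 → 3, 33, 22 → 3
3 → none → 0
33 → 22 → 1
22 → none → 0
Sum: 4 + 6 + 6 + 2 + 1 + 3 + 0 + 1 + 0 = 23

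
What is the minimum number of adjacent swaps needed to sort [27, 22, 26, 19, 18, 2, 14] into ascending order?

Minimum adjacent swaps = number of inversions (each swap of adjacent out-of-order elements removes one inversion and no swap can remove more).
Count inversions — for each element, later elements that are smaller:
27: 22, 26, 19, 18, 2, 14 → 6
22: 19, 18, 2, 14 → 4
26: 19, 18, 2, 14 → 4
19: 18, 2, 14 → 3
18: 2, 14 → 2
2: none → 0
14: none → 0
Total inversions: 6 + 4 + 4 + 3 + 2 + 0 + 0 = 19

19 swaps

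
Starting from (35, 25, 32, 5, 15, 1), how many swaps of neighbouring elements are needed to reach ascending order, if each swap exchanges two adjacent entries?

13 adjacent swaps

The minimum number of adjacent swaps to sort an array equals its inversion count, since every such swap removes exactly one inversion.
Count inversions — for each element, later elements that are smaller:
35: 25, 32, 5, 15, 1 → 5
25: 5, 15, 1 → 3
32: 5, 15, 1 → 3
5: 1 → 1
15: 1 → 1
1: none → 0
Total inversions: 5 + 3 + 3 + 1 + 1 + 0 = 13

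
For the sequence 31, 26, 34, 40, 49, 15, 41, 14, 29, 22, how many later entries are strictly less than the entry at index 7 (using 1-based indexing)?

3 such elements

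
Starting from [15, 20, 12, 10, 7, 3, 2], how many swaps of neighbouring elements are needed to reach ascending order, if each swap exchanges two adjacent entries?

Each adjacent swap fixes exactly one inversion, so the minimum swap count equals the number of inversions.
Count inversions — for each element, later elements that are smaller:
15: 12, 10, 7, 3, 2 → 5
20: 12, 10, 7, 3, 2 → 5
12: 10, 7, 3, 2 → 4
10: 7, 3, 2 → 3
7: 3, 2 → 2
3: 2 → 1
2: none → 0
Total inversions: 5 + 5 + 4 + 3 + 2 + 1 + 0 = 20

Swaps: 20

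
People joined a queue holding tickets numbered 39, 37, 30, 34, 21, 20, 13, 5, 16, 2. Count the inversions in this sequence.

There are 42 inversions.

Element-by-element contributions:
39 → 37, 30, 34, 21, 20, 13, 5, 16, 2 → 9
37 → 30, 34, 21, 20, 13, 5, 16, 2 → 8
30 → 21, 20, 13, 5, 16, 2 → 6
34 → 21, 20, 13, 5, 16, 2 → 6
21 → 20, 13, 5, 16, 2 → 5
20 → 13, 5, 16, 2 → 4
13 → 5, 2 → 2
5 → 2 → 1
16 → 2 → 1
2 → none → 0
Sum: 9 + 8 + 6 + 6 + 5 + 4 + 2 + 1 + 1 + 0 = 42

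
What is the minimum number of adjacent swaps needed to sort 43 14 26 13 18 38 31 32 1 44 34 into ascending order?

Swaps: 23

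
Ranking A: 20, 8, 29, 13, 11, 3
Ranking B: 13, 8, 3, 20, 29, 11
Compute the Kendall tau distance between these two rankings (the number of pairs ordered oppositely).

Discordant pairs: 7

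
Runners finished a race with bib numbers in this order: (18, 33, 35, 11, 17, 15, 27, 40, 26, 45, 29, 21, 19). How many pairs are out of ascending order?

Count, for each position, how many later elements it exceeds:
18 → 11, 17, 15 → 3
33 → 11, 17, 15, 27, 26, 29, 21, 19 → 8
35 → 11, 17, 15, 27, 26, 29, 21, 19 → 8
11 → none → 0
17 → 15 → 1
15 → none → 0
27 → 26, 21, 19 → 3
40 → 26, 29, 21, 19 → 4
26 → 21, 19 → 2
45 → 29, 21, 19 → 3
29 → 21, 19 → 2
21 → 19 → 1
19 → none → 0
Sum: 3 + 8 + 8 + 0 + 1 + 0 + 3 + 4 + 2 + 3 + 2 + 1 + 0 = 35

35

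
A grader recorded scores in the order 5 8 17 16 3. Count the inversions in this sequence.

5 out-of-order pairs

Count, for each position, how many later elements it exceeds:
5: 1
8: 1
17: 2
16: 1
3: 0
Sum: 1 + 1 + 2 + 1 + 0 = 5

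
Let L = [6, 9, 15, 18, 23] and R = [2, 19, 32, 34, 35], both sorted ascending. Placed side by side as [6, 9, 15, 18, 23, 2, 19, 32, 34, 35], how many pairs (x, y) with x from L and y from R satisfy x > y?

6

Count, for every r in R, how many entries of L exceed r:
r = 2: 6, 9, 15, 18, 23 → 5
r = 19: 23 → 1
r = 32: none → 0
r = 34: none → 0
r = 35: none → 0
Cross-inversions: 5 + 1 + 0 + 0 + 0 = 6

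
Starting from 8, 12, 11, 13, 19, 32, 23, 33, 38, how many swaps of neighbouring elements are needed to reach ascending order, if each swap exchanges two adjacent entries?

The minimum number of adjacent swaps to sort an array equals its inversion count, since every such swap removes exactly one inversion.
Count inversions — for each element, later elements that are smaller:
8: none → 0
12: 11 → 1
11: none → 0
13: none → 0
19: none → 0
32: 23 → 1
23: none → 0
33: none → 0
38: none → 0
Total inversions: 0 + 1 + 0 + 0 + 0 + 1 + 0 + 0 + 0 = 2

There are 2 swaps.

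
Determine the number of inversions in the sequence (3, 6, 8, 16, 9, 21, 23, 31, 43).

1

For each element, count later entries that are smaller:
3: 0
6: 0
8: 0
16: 1
9: 0
21: 0
23: 0
31: 0
43: 0
Sum: 0 + 0 + 0 + 1 + 0 + 0 + 0 + 0 + 0 = 1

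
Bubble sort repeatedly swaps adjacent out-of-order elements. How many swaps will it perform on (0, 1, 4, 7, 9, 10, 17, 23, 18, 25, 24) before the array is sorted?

The minimum number of adjacent swaps to sort an array equals its inversion count, since every such swap removes exactly one inversion.
Count inversions — for each element, later elements that are smaller:
0: none → 0
1: none → 0
4: none → 0
7: none → 0
9: none → 0
10: none → 0
17: none → 0
23: 18 → 1
18: none → 0
25: 24 → 1
24: none → 0
Total inversions: 0 + 0 + 0 + 0 + 0 + 0 + 0 + 1 + 0 + 1 + 0 = 2

There are 2 swaps.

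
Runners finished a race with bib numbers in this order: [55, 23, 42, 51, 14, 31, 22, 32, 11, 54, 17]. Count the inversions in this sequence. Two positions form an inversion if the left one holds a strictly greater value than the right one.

Sweep left to right; for each value list the smaller values that follow it:
55: 10
23: 4
42: 6
51: 6
14: 1
31: 3
22: 2
32: 2
11: 0
54: 1
17: 0
Sum: 10 + 4 + 6 + 6 + 1 + 3 + 2 + 2 + 0 + 1 + 0 = 35

35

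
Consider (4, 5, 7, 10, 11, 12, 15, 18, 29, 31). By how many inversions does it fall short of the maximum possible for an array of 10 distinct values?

Maximum inversions for 10 distinct elements is C(10, 2) = 10·9/2 = 45.
Current inversions — for each element, count later smaller elements:
4: 0
5: 0
7: 0
10: 0
11: 0
12: 0
15: 0
18: 0
29: 0
31: 0
Current total: 0 + 0 + 0 + 0 + 0 + 0 + 0 + 0 + 0 + 0 = 0
Shortfall: 45 − 0 = 45

45 inversions short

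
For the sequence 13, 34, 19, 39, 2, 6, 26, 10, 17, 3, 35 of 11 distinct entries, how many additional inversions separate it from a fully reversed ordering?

26 inversions short

Maximum inversions for 11 distinct elements is C(11, 2) = 11·10/2 = 55.
Current inversions — for each element, count later smaller elements:
13: 4
34: 7
19: 5
39: 7
2: 0
6: 1
26: 3
10: 1
17: 1
3: 0
35: 0
Current total: 4 + 7 + 5 + 7 + 0 + 1 + 3 + 1 + 1 + 0 + 0 = 29
Shortfall: 55 − 29 = 26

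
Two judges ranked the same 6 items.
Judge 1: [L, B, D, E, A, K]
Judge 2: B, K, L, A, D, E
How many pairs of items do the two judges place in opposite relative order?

7

Assign each item its position (1..6) in the first ordering, then rewrite the second ordering as that position sequence:
positions: L→1, B→2, D→3, E→4, A→5, K→6
second ordering as positions: [2, 6, 1, 5, 3, 4]
Discordant pairs = inversions in this position sequence.
2: 1 → 1
6: 1, 5, 3, 4 → 4
1: 0
5: 3, 4 → 2
3: 0
4: 0
Total: 1 + 4 + 0 + 2 + 0 + 0 = 7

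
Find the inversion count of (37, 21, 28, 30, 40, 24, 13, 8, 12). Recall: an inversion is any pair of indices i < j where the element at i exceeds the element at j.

Inversions: 27

For each element, count later entries that are smaller:
37 → 21, 28, 30, 24, 13, 8, 12 → 7
21 → 13, 8, 12 → 3
28 → 24, 13, 8, 12 → 4
30 → 24, 13, 8, 12 → 4
40 → 24, 13, 8, 12 → 4
24 → 13, 8, 12 → 3
13 → 8, 12 → 2
8 → none → 0
12 → none → 0
Sum: 7 + 3 + 4 + 4 + 4 + 3 + 2 + 0 + 0 = 27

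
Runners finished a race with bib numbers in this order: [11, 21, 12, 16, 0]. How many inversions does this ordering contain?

6 inversions

Out-of-order index pairs (1-indexed):
(1,5): 11 > 0
(2,3): 21 > 12
(2,4): 21 > 16
(2,5): 21 > 0
(3,5): 12 > 0
(4,5): 16 > 0
That's 6 pairs.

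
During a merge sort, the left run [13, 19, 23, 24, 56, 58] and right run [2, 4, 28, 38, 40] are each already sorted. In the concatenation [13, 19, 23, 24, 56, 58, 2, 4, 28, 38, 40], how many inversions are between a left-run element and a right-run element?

For each element r of the right run, count left-run elements greater than r:
r = 2: 13, 19, 23, 24, 56, 58 → 6
r = 4: 13, 19, 23, 24, 56, 58 → 6
r = 28: 56, 58 → 2
r = 38: 56, 58 → 2
r = 40: 56, 58 → 2
Cross-inversions: 6 + 6 + 2 + 2 + 2 = 18

18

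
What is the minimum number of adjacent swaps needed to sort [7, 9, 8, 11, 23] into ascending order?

1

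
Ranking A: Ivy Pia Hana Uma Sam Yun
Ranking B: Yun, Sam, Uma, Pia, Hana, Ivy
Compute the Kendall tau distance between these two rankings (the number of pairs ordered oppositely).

Assign each item its position (1..6) in the first ordering, then rewrite the second ordering as that position sequence:
positions: Ivy→1, Pia→2, Hana→3, Uma→4, Sam→5, Yun→6
second ordering as positions: [6, 5, 4, 2, 3, 1]
Discordant pairs = inversions in this position sequence.
6: 5, 4, 2, 3, 1 → 5
5: 4, 2, 3, 1 → 4
4: 2, 3, 1 → 3
2: 1 → 1
3: 1 → 1
1: 0
Total: 5 + 4 + 3 + 1 + 1 + 0 = 14

14 discordant pairs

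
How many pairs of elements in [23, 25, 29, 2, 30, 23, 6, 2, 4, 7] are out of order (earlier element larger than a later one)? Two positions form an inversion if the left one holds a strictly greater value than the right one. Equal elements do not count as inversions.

28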